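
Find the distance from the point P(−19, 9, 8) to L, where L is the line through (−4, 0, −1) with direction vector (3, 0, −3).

Direction vector d = (3, 0, −3).
AP = (−15, 9, 9), and AP × d = (−27, −18, −27).
|AP × d|² = 1782 and |d|² = 18, so the distance is √(1782/18) = √99 = 3√11.

3√11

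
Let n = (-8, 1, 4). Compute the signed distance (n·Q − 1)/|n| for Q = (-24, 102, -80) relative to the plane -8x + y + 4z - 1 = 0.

-3

n·Q − 1 = -27.
|n| = 9, so the signed distance is -27/9 = -3.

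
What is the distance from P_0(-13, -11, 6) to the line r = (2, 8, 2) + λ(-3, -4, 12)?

√433

Direction vector d = (-3, -4, 12).
AP = (-15, -19, 4); AP·d = 169, |AP|² = 602, |d|² = 169.
distance² = |AP|² − (AP·d)²/|d|² = 602 − 28561/169 = 433, so the distance is √433.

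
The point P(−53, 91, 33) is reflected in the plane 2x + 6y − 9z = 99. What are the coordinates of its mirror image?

(-599/11, 953/11, 435/11)

With n = (2, 6, −9), the signed offset is (n·P − 99)/|n|² = 44/121 = 4/11.
P' = P − 2t·n = (−53, 91, 33) − (8/11)·(2, 6, −9) = (−599/11, 953/11, 435/11).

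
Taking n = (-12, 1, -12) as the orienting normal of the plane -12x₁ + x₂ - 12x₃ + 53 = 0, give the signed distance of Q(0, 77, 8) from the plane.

n·Q − (-53) = 34.
|n| = 17, so the signed distance is 34/17 = 2.

2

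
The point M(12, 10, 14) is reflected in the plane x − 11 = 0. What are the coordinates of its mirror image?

(10, 10, 14)

With n = (1, 0, 0), the signed offset is (n·M − 11)/|n|² = 1/1 = 1.
M' = M − 2t·n = (12, 10, 14) − 2·(1, 0, 0) = (10, 10, 14).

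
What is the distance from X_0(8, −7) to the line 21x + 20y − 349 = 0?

d = |21·8 + 20·(-7) − 349| / √(441 + 400) = |-321|/29 = 321/29.

321/29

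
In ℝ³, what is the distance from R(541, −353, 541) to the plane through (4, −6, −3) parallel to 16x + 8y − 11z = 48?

8

Parallel planes share the normal n = (16, 8, −11); since (4, −6, −3) lies on the plane, its equation is 16x + 8y − 11z = 49.
d = |16·541 + 8·(-353) + (-11)·541 − 49| / √(256 + 64 + 121) = |-168| / 21 = 8.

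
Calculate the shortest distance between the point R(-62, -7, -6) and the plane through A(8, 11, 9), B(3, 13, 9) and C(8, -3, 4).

AB = (-5, 2, 0) and AC = (0, -14, -5), so a normal is n = AB × AC = (-10, -25, 70).
d = |(-10)·(-62) + (-25)·(-7) + 70·(-6) − 275| / √(100 + 625 + 4900) = |100| / 75 = 4/3.

4/3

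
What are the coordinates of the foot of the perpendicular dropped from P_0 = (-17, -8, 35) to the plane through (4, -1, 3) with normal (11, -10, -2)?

The perpendicular from P_0 has direction n = (11, -10, -2): r = (-17, -8, 35) + μ(11, -10, -2).
Substitute into the plane: n·(P_0 + μn) = 48 gives -177 + 225μ = 48, so μ = 1.
Foot = (-17, -8, 35) + 1·(11, -10, -2) = (-6, -18, 33).

(-6, -18, 33)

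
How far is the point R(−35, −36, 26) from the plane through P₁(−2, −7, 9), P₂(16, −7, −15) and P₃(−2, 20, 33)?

11/17

P₁P₂ = (18, 0, −24) and P₁P₃ = (0, 27, 24), so a normal is n = P₁P₂ × P₁P₃ = (648, −432, 486).
d = |648·(-35) + (-432)·(-36) + 486·26 − 6102| / √(419904 + 186624 + 236196) = |-594| / 918 = 11/17.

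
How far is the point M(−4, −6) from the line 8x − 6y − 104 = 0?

d = |8·(-4) + (-6)·(-6) − 104| / √(64 + 36) = |-100|/10 = 10.

10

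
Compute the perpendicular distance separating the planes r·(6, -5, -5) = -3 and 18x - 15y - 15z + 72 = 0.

21√86/86

Divide the second equation by 3 to match normals: 6x - 5y - 5z = -24.
Both planes have normal n = (6, -5, -5), |n| = √86. Any point on the first plane is at distance |(-24) − (-3)|/|n| = 21/√86 from the second.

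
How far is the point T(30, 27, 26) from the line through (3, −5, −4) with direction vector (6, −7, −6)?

3√241

Direction vector d = (6, −7, −6).
AP = (27, 32, 30); AP·d = -242, |AP|² = 2653, |d|² = 121.
distance² = |AP|² − (AP·d)²/|d|² = 2653 − 58564/121 = 2169, so the distance is 3√241.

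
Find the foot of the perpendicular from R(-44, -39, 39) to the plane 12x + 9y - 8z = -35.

The perpendicular from R has direction n = (12, 9, -8): r = (-44, -39, 39) + t(12, 9, -8).
Substitute into the plane: n·(R + tn) = -35 gives -1191 + 289t = -35, so t = 4.
Foot = (-44, -39, 39) + 4·(12, 9, -8) = (4, -3, 7).

(4, -3, 7)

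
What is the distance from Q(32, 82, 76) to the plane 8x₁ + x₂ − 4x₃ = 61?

Normal vector n = (8, 1, −4), and n·(32, 82, 76) − 61 = −27.
|n| = √(64 + 1 + 16) = 9, so the distance is |-27|/9 = 3.

3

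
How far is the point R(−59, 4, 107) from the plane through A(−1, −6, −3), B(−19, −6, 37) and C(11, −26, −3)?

AB = (−18, 0, 40) and AC = (12, −20, 0), so a normal is n = AB × AC = (800, 480, 360).
d = |800·(-59) + 480·4 + 360·107 − (-4760)| / √(640000 + 230400 + 129600) = |-2000| / 1000 = 2.

2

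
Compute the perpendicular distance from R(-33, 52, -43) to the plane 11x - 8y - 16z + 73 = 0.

6/7

Normal vector n = (11, -8, -16), and n·(-33, 52, -43) - (-73) = -18.
|n| = √(121 + 64 + 256) = 21, so the distance is |-18|/21 = 6/7.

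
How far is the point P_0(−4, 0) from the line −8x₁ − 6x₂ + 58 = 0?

9

The normal to the line is n = (−8, −6) with |n| = 10.
|n·P_0 − (-58)| = |32 − (-58)| = 90, so the distance is 90/10 = 9.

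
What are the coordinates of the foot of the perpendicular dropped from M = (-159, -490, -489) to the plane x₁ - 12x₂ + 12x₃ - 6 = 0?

The perpendicular from M has direction n = (1, -12, 12): r = (-159, -490, -489) + μ(1, -12, 12).
Substitute into the plane: n·(M + μn) = 6 gives -147 + 289μ = 6, so μ = 9/17.
Foot = (-159, -490, -489) + (9/17)·(1, -12, 12) = (-2694/17, -8438/17, -8205/17).

(-2694/17, -8438/17, -8205/17)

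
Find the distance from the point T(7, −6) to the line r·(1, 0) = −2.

The normal to the line is n = (1, 0) with |n| = 1.
|n·T − (-2)| = |7 − (-2)| = 9, so the distance is 9/1 = 9.

9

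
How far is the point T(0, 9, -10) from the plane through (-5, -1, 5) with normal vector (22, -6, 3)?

5/23

The plane has equation n·(r − (-5, -1, 5)) = 0, i.e. n·r = -89.
n = (22, -6, 3); n·P − (-89) = 5; |n| = 23; distance = 5/23.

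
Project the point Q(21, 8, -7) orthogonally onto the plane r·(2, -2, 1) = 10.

(19, 10, -8)

The perpendicular from Q has direction n = (2, -2, 1): r = (21, 8, -7) + t(2, -2, 1).
Substitute into the plane: n·(Q + tn) = 10 gives 19 + 9t = 10, so t = -1.
Foot = (21, 8, -7) + (-1)·(2, -2, 1) = (19, 10, -8).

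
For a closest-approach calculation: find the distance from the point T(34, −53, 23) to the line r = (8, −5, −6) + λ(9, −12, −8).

Direction vector d = (9, −12, −8).
AP = (26, −48, 29); AP·d = 578, |AP|² = 3821, |d|² = 289.
distance² = |AP|² − (AP·d)²/|d|² = 3821 − 334084/289 = 2665, so the distance is √2665.

√2665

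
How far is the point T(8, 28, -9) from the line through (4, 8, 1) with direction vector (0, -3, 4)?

Direction vector d = (0, -3, 4).
AP = (4, 20, -10); AP·d = -100, |AP|² = 516, |d|² = 25.
distance² = |AP|² − (AP·d)²/|d|² = 516 − 10000/25 = 116, so the distance is 2√29.

2√29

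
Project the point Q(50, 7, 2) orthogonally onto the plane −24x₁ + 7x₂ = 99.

The perpendicular from Q has direction n = (−24, 7, 0): r = (50, 7, 2) + μ(−24, 7, 0).
Substitute into the plane: n·(Q + μn) = 99 gives -1151 + 625μ = 99, so μ = 2.
Foot = (50, 7, 2) + 2·(−24, 7, 0) = (2, 21, 2).

(2, 21, 2)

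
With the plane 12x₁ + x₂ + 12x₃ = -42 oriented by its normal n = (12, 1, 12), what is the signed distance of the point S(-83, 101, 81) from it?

n·S − (-42) = 119.
|n| = 17, so the signed distance is 119/17 = 7.

7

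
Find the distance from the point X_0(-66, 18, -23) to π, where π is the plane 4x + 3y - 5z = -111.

n = (4, 3, -5); n·P − (-111) = 16; |n| = 5√2; distance = 16/(5√2) = 8√2/5.

8√2/5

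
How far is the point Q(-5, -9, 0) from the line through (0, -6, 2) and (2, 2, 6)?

√17

A direction vector is d = (2, 8, 4).
AP = (-5, -3, -2), and AP × d = (4, 16, -34).
|AP × d|² = 1428 and |d|² = 84, so the distance is √(1428/84) = √17.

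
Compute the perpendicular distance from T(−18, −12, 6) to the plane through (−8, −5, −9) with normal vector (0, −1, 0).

7

The plane has equation n·(r − (−8, −5, −9)) = 0, i.e. n·r = 5.
Then n·(−18, −12, 6) − 5 = 7.
|n| = √(0 + 1 + 0) = 1, so the distance is |7|/1 = 7.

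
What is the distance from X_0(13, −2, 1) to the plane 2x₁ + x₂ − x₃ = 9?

14/√6

Normal vector n = (2, 1, −1), and n·(13, −2, 1) − 9 = 14.
|n| = √(4 + 1 + 1) = √6, so the distance is |14|/√6 = 14/√6.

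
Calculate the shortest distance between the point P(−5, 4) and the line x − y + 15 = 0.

The normal to the line is n = (1, −1) with |n| = √2.
|n·P − (-15)| = |-9 − (-15)| = 6, so the distance is 6/√2 = 3√2.

3√2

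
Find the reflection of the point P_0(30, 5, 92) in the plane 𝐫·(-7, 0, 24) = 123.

(72, 5, -52)

With n = (-7, 0, 24), the signed offset is (n·P_0 − 123)/|n|² = 1875/625 = 3.
P_0' = P_0 − 2t·n = (30, 5, 92) − 6·(-7, 0, 24) = (72, 5, -52).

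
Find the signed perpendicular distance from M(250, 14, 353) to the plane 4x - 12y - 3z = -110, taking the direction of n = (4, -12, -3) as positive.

n·M − (-110) = -117.
|n| = 13, so the signed distance is -117/13 = -9.

-9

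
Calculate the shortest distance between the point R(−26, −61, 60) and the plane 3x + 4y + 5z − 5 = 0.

n = (3, 4, 5); n·P − 5 = -27; |n| = 5√2; distance = 27/(5√2).

27/(5√2)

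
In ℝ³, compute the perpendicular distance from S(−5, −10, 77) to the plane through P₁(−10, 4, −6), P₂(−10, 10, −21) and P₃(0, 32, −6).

26/15

P₁P₂ = (0, 6, −15) and P₁P₃ = (10, 28, 0), so a normal is n = P₁P₂ × P₁P₃ = (420, −150, −60).
d = |420·(-5) + (-150)·(-10) + (-60)·77 − (-4440)| / √(176400 + 22500 + 3600) = |-780| / 450 = 26/15.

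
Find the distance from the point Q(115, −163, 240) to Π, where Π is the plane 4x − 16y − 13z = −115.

d = |4·115 + (-16)·(-163) + (-13)·240 − (-115)| / √(16 + 256 + 169) = |63| / 21 = 3.

3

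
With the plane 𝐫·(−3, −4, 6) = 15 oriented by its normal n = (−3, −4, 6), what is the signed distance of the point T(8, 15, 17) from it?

3√61/61

n·T − 15 = 3.
|n| = √61, so the signed distance is 3√61/61.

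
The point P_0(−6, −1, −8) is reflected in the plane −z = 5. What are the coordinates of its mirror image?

(-6, -1, -2)

n = (0, 0, −1), |n|² = 1, n·P_0 − 5 = 3, so t = 3/1 = 3.
Foot F = P_0 − 3·n = (−6, −1, −5); the reflection is 2F − P_0 = (−6, −1, −2).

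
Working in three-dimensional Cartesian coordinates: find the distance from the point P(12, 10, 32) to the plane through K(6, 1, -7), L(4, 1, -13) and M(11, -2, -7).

24√35/35

KL = (-2, 0, -6) and KM = (5, -3, 0), so a normal is n = KL × KM = (-18, -30, 6).
n = (-18, -30, 6); n·P − (-180) = -144; |n| = 6√35; distance = 144/(6√35) = 24/√35.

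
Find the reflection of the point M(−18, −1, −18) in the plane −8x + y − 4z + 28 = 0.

(30, -7, 6)

With n = (−8, 1, −4), the signed offset is (n·M − (-28))/|n|² = 243/81 = 3.
M' = M − 2t·n = (−18, −1, −18) − 6·(−8, 1, −4) = (30, −7, 6).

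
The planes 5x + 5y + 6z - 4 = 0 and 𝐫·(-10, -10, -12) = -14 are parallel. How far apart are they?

3/√86

Divide the second equation by -2 to match normals: 5x + 5y + 6z = 7.
Both planes have normal n = (5, 5, 6), |n| = √86. Any point on the first plane is at distance |7 − 4|/|n| = 3/√86 = 3√86/86 from the second.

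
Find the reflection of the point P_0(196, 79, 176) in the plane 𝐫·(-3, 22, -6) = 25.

n = (-3, 22, -6), |n|² = 529, n·P_0 − 25 = 69, so t = 69/529 = 3/23.
Foot F = P_0 − (3/23)·n = (4517/23, 1751/23, 4066/23); the reflection is 2F − P_0 = (4526/23, 1685/23, 4084/23).

(4526/23, 1685/23, 4084/23)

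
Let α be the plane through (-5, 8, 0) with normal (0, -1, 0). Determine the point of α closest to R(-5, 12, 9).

n = (0, -1, 0), |n|² = 1, and n·R − (-8) = -4.
t = -4/1 = -4, so the foot is R − t·n = (-5, 12, 9) − (-4)·(0, -1, 0) = (-5, 8, 9).

(-5, 8, 9)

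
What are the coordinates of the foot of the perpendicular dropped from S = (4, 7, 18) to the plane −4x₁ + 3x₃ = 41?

n = (−4, 0, 3), |n|² = 25, and n·S − 41 = -3.
t = -3/25, so the foot is S − t·n = (4, 7, 18) − (-3/25)·(−4, 0, 3) = (88/25, 7, 459/25).

(88/25, 7, 459/25)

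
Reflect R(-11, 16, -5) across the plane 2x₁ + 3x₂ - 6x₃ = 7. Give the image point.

(-15, 10, 7)

n = (2, 3, -6), |n|² = 49, n·R − 7 = 49, so t = 49/49 = 1.
Foot F = R − 1·n = (-13, 13, 1); the reflection is 2F − R = (-15, 10, 7).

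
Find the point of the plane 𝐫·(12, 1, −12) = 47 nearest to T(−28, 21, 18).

n = (12, 1, −12), |n|² = 289, and n·T − 47 = -578.
t = -578/289 = -2, so the foot is T − t·n = (−28, 21, 18) − (-2)·(12, 1, −12) = (−4, 23, −6).

(-4, 23, -6)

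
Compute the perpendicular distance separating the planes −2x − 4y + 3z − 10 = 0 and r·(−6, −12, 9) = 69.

Divide the second equation by 3 to match normals: −2x − 4y + 3z = 23.
Both planes have normal n = (−2, −4, 3), |n| = √29. Any point on the first plane is at distance |23 − 10|/|n| = 13/√29 = 13√29/29 from the second.

13/√29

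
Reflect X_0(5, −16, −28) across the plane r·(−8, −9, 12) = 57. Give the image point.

With n = (−8, −9, 12), the signed offset is (n·X_0 − 57)/|n|² = -289/289 = -1.
X_0' = X_0 − 2t·n = (5, −16, −28) − (-2)·(−8, −9, 12) = (−11, −34, −4).

(-11, -34, -4)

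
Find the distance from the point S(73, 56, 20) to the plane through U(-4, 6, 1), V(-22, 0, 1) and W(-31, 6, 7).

25/11

UV = (-18, -6, 0) and UW = (-27, 0, 6), so a normal is n = UV × UW = (-36, 108, -162).
Then n·(73, 56, 20) - 630 = -450.
|n| = √(1296 + 11664 + 26244) = 198, so the distance is |-450|/198 = 25/11.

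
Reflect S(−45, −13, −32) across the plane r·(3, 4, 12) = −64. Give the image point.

(-27, 11, 40)

n = (3, 4, 12), |n|² = 169, n·S − (-64) = -507, so t = -507/169 = -3.
Foot F = S − (-3)·n = (−36, −1, 4); the reflection is 2F − S = (−27, 11, 40).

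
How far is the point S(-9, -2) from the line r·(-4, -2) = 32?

4√5/5

d = |(-4)·(-9) + (-2)·(-2) − 32| / √(16 + 4) = |8|/(2√5) = 4√5/5.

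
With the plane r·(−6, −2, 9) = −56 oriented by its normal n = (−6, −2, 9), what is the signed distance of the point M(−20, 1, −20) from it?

n·M − (-56) = -6.
|n| = 11, so the signed distance is -6/11.

-6/11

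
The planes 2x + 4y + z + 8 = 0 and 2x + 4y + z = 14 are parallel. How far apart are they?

22/√21

With common normal n = (2, 4, 1) (|n| = √21), the distance is |(-8) − 14|/|n| = 22/√21 = 22√21/21.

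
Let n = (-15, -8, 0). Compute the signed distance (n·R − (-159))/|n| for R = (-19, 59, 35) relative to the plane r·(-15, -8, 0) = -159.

-28/17

n·R − (-159) = -28.
|n| = 17, so the signed distance is -28/17.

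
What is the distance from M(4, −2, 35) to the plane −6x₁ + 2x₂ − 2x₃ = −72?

13√11/11

Normal vector n = (−6, 2, −2), and n·(4, −2, 35) − (−72) = −26.
|n| = √(36 + 4 + 4) = 2√11, so the distance is |-26|/(2√11) = 13/√11.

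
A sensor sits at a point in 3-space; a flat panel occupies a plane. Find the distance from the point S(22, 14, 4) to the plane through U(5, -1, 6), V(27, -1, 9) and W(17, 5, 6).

5/23

UV = (22, 0, 3) and UW = (12, 6, 0), so a normal is n = UV × UW = (-18, 36, 132).
Then n·(22, 14, 4) - 666 = -30.
|n| = √(324 + 1296 + 17424) = 138, so the distance is |-30|/138 = 5/23.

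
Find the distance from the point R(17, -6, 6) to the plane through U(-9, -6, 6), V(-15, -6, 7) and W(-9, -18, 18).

UV = (-6, 0, 1) and UW = (0, -12, 12), so a normal is n = UV × UW = (12, 72, 72).
n = (12, 72, 72); n·P − (-108) = 312; |n| = 12√73; distance = 312/(12√73) = 26/√73.

26√73/73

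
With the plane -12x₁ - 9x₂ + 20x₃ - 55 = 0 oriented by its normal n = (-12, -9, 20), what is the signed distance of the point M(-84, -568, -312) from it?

-7

n·M − 55 = -175.
|n| = 25, so the signed distance is -175/25 = -7.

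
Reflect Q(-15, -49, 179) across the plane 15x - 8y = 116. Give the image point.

(-345/17, -785/17, 179)

With n = (15, -8, 0), the signed offset is (n·Q − 116)/|n|² = 51/289 = 3/17.
Q' = Q − 2t·n = (-15, -49, 179) − (6/17)·(15, -8, 0) = (-345/17, -785/17, 179).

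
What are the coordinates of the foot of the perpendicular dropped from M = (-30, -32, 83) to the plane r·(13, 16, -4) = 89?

The perpendicular from M has direction n = (13, 16, -4): r = (-30, -32, 83) + λ(13, 16, -4).
Substitute into the plane: n·(M + λn) = 89 gives -1234 + 441λ = 89, so λ = 3.
Foot = (-30, -32, 83) + 3·(13, 16, -4) = (9, 16, 71).

(9, 16, 71)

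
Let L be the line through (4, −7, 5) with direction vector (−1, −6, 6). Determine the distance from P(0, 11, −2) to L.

Direction vector d = (−1, −6, 6).
AP = (−4, 18, −7), and AP × d = (66, 31, 42).
|AP × d|² = 7081 and |d|² = 73, so the distance is √(7081/73) = √97.

√97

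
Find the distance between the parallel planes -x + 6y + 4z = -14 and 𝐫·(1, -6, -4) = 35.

Divide the second equation by -1 to match normals: -x + 6y + 4z = -35.
Both planes have normal n = (-1, 6, 4), |n| = √53. Any point on the first plane is at distance |(-35) − (-14)|/|n| = 21/√53 from the second.

21/√53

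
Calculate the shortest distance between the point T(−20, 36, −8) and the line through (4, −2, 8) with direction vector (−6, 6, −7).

2√85

Direction vector d = (−6, 6, −7).
AP = (−24, 38, −16); AP·d = 484, |AP|² = 2276, |d|² = 121.
distance² = |AP|² − (AP·d)²/|d|² = 2276 − 234256/121 = 340, so the distance is 2√85.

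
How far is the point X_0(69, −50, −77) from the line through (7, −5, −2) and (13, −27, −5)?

√6733

A direction vector is d = (6, −22, −3).
AP = (62, −45, −75), and AP × d = (−1515, −264, −1094).
|AP × d|² = 3561757 and |d|² = 529, so the distance is √(3561757/529) = √6733.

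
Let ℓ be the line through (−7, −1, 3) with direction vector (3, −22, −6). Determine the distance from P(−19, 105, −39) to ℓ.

6√130

Direction vector d = (3, −22, −6).
AP = (−12, 106, −42), and AP × d = (−1560, −198, −54).
|AP × d|² = 2475720 and |d|² = 529, so the distance is √(2475720/529) = √4680 = 6√130.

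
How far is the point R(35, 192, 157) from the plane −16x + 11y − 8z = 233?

d = |(-16)·35 + 11·192 + (-8)·157 − 233| / √(256 + 121 + 64) = |63| / 21 = 3.

3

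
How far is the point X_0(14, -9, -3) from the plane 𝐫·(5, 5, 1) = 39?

n = (5, 5, 1); n·P − 39 = -17; |n| = √51; distance = 17/√51.

17/√51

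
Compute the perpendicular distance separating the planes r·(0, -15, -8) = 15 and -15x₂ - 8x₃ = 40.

25/17

Both planes have normal n = (0, -15, -8), |n| = 17. Any point on the first plane is at distance |40 − 15|/|n| = 25/17 from the second.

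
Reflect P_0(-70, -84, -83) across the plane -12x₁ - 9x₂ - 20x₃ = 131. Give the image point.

n = (-12, -9, -20), |n|² = 625, n·P_0 − 131 = 3125, so t = 3125/625 = 5.
Foot F = P_0 − 5·n = (-10, -39, 17); the reflection is 2F − P_0 = (50, 6, 117).

(50, 6, 117)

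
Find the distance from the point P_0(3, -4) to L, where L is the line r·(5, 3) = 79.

38√34/17

d = |5·3 + 3·(-4) − 79| / √(25 + 9) = |-76|/√34 = 38√34/17.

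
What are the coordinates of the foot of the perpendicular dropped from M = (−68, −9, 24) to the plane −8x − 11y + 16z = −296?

n = (−8, −11, 16), |n|² = 441, and n·M − (-296) = 1323.
t = 1323/441 = 3, so the foot is M − t·n = (−68, −9, 24) − 3·(−8, −11, 16) = (−44, 24, −24).

(-44, 24, -24)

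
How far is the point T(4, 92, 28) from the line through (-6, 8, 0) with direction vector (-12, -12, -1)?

Direction vector d = (-12, -12, -1).
AP = (10, 84, 28), and AP × d = (252, -326, 888).
|AP × d|² = 958324 and |d|² = 289, so the distance is √(958324/289) = √3316 = 2√829.

2√829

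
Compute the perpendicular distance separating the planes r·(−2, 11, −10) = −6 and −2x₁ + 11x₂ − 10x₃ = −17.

11/15

With common normal n = (−2, 11, −10) (|n| = 15), the distance is |(-6) − (-17)|/|n| = 11/15.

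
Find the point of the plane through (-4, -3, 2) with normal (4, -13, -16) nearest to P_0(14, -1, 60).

(22, -27, 28)

n = (4, -13, -16), |n|² = 441, and n·P_0 − (-9) = -882.
t = -882/441 = -2, so the foot is P_0 − t·n = (14, -1, 60) − (-2)·(4, -13, -16) = (22, -27, 28).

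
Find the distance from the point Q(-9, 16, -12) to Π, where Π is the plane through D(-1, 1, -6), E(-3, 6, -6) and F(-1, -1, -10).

2√30/15

DE = (-2, 5, 0) and DF = (0, -2, -4), so a normal is n = DE × DF = (-20, -8, 4).
d = |(-20)·(-9) + (-8)·16 + 4·(-12) − (-12)| / √(400 + 64 + 16) = |16| / (4√30) = 4/√30.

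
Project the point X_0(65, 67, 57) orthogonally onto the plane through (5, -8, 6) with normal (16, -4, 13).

n = (16, -4, 13), |n|² = 441, and n·X_0 − 190 = 1323.
t = 1323/441 = 3, so the foot is X_0 − t·n = (65, 67, 57) − 3·(16, -4, 13) = (17, 79, 18).

(17, 79, 18)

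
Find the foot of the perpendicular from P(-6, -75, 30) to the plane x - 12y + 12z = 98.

n = (1, -12, 12), |n|² = 289, and n·P − 98 = 1156.
t = 1156/289 = 4, so the foot is P − t·n = (-6, -75, 30) − 4·(1, -12, 12) = (-10, -27, -18).

(-10, -27, -18)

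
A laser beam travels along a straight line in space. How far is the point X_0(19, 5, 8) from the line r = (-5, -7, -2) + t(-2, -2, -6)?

2√106

Direction vector d = (-2, -2, -6).
AP = (24, 12, 10); AP·d = -132, |AP|² = 820, |d|² = 44.
distance² = |AP|² − (AP·d)²/|d|² = 820 − 17424/44 = 424, so the distance is 2√106.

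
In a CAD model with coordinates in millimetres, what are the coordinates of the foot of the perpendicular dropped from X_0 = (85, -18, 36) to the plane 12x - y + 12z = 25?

(25, -13, -24)

The perpendicular from X_0 has direction n = (12, -1, 12): r = (85, -18, 36) + μ(12, -1, 12).
Substitute into the plane: n·(X_0 + μn) = 25 gives 1470 + 289μ = 25, so μ = -5.
Foot = (85, -18, 36) + (-5)·(12, -1, 12) = (25, -13, -24).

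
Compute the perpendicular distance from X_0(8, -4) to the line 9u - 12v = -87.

69/5

The normal to the line is n = (9, -12) with |n| = 15.
|n·X_0 − (-87)| = |120 − (-87)| = 207, so the distance is 207/15 = 69/5.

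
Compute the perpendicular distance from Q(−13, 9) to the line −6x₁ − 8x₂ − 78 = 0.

36/5

d = |(-6)·(-13) + (-8)·9 − 78| / √(36 + 64) = |-72|/10 = 36/5.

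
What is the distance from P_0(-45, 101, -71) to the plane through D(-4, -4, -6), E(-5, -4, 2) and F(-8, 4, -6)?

3

DE = (-1, 0, 8) and DF = (-4, 8, 0), so a normal is n = DE × DF = (-64, -32, -8).
d = |(-64)·(-45) + (-32)·101 + (-8)·(-71) − 432| / √(4096 + 1024 + 64) = |-216| / 72 = 3.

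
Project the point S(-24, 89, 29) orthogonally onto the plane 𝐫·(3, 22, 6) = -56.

The perpendicular from S has direction n = (3, 22, 6): r = (-24, 89, 29) + μ(3, 22, 6).
Substitute into the plane: n·(S + μn) = -56 gives 2060 + 529μ = -56, so μ = -4.
Foot = (-24, 89, 29) + (-4)·(3, 22, 6) = (-36, 1, 5).

(-36, 1, 5)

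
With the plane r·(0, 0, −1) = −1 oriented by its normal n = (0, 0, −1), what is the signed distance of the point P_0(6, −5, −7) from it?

n·P_0 − (-1) = 8.
|n| = 1, so the signed distance is 8/1 = 8.

8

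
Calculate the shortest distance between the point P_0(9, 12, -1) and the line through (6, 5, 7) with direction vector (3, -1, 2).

Direction vector d = (3, -1, 2).
AP = (3, 7, -8); AP·d = -14, |AP|² = 122, |d|² = 14.
distance² = |AP|² − (AP·d)²/|d|² = 122 − 196/14 = 108, so the distance is 6√3.

6√3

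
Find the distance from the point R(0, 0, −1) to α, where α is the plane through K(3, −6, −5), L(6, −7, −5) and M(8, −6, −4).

KL = (3, −1, 0) and KM = (5, 0, 1), so a normal is n = KL × KM = (−1, −3, 5).
d = |(-1)·0 + (-3)·0 + 5·(-1) − (-10)| / √(1 + 9 + 25) = |5| / √35 = √35/7.

5/√35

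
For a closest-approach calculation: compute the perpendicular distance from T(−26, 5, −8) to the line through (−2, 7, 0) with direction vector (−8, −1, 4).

8√5

Direction vector d = (−8, −1, 4).
AP = (−24, −2, −8), and AP × d = (−16, 160, 8).
|AP × d|² = 25920 and |d|² = 81, so the distance is √(25920/81) = √320 = 8√5.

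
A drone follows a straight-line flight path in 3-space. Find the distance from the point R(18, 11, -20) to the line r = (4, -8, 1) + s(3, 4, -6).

√22

Direction vector d = (3, 4, -6).
AP = (14, 19, -21); AP·d = 244, |AP|² = 998, |d|² = 61.
distance² = |AP|² − (AP·d)²/|d|² = 998 − 59536/61 = 22, so the distance is √22.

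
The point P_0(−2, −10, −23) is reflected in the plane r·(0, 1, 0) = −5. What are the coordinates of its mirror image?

With n = (0, 1, 0), the signed offset is (n·P_0 − (-5))/|n|² = -5/1 = -5.
P_0' = P_0 − 2t·n = (−2, −10, −23) − (-10)·(0, 1, 0) = (−2, 0, −23).

(-2, 0, -23)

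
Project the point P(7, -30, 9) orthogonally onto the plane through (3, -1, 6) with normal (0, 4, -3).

(7, -10, -6)

n = (0, 4, -3), |n|² = 25, and n·P − (-22) = -125.
t = -125/25 = -5, so the foot is P − t·n = (7, -30, 9) − (-5)·(0, 4, -3) = (7, -10, -6).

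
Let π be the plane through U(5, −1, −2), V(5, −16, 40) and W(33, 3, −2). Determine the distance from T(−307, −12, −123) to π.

UV = (0, −15, 42) and UW = (28, 4, 0), so a normal is n = UV × UW = (−168, 1176, 420).
d = |(-168)·(-307) + 1176·(-12) + 420·(-123) − (-2856)| / √(28224 + 1382976 + 176400) = |-11340| / 1260 = 9.

9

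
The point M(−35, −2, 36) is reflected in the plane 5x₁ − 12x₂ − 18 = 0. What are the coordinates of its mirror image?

With n = (5, −12, 0), the signed offset is (n·M − 18)/|n|² = -169/169 = -1.
M' = M − 2t·n = (−35, −2, 36) − (-2)·(5, −12, 0) = (−25, −26, 36).

(-25, -26, 36)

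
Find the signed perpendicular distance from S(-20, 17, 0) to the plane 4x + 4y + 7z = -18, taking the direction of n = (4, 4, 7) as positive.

n·S − (-18) = 6.
|n| = 9, so the signed distance is 6/9 = 2/3.

2/3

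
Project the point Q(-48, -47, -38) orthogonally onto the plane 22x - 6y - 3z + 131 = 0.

n = (22, -6, -3), |n|² = 529, and n·Q − (-131) = -529.
t = -529/529 = -1, so the foot is Q − t·n = (-48, -47, -38) − (-1)·(22, -6, -3) = (-26, -53, -41).

(-26, -53, -41)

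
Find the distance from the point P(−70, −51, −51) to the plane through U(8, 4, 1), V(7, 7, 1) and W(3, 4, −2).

UV = (−1, 3, 0) and UW = (−5, 0, −3), so a normal is n = UV × UW = (−9, −3, 15).
Then n·(−70, −51, −51) − (−69) = 87.
|n| = √(81 + 9 + 225) = 3√35, so the distance is |87|/(3√35) = 29√35/35.

29√35/35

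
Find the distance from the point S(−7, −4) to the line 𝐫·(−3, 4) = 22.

17/5

The normal to the line is n = (−3, 4) with |n| = 5.
|n·S − 22| = |5 − 22| = 17, so the distance is 17/5.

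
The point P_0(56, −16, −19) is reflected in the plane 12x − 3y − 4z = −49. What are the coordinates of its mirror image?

With n = (12, −3, −4), the signed offset is (n·P_0 − (-49))/|n|² = 845/169 = 5.
P_0' = P_0 − 2t·n = (56, −16, −19) − 10·(12, −3, −4) = (−64, 14, 21).

(-64, 14, 21)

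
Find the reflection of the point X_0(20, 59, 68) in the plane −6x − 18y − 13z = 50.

(-28, -85, -36)

n = (−6, −18, −13), |n|² = 529, n·X_0 − 50 = -2116, so t = -2116/529 = -4.
Foot F = X_0 − (-4)·n = (−4, −13, 16); the reflection is 2F − X_0 = (−28, −85, −36).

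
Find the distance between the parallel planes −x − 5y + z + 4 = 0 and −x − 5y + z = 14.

With common normal n = (−1, −5, 1) (|n| = 3√3), the distance is |(-4) − 14|/|n| = 18/(3√3) = 2√3.

2√3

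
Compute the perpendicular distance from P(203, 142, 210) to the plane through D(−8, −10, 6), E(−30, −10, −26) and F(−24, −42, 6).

DE = (−22, 0, −32) and DF = (−16, −32, 0), so a normal is n = DE × DF = (−1024, 512, 704).
n = (−1024, 512, 704); n·P − 7296 = 5376; |n| = 1344; distance = 5376/1344 = 4.

4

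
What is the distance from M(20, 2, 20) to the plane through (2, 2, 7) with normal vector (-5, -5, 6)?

12/√86

The plane has equation n·(r − (2, 2, 7)) = 0, i.e. n·r = 22.
Then n·(20, 2, 20) - 22 = -12.
|n| = √(25 + 25 + 36) = √86, so the distance is |-12|/√86 = 12/√86.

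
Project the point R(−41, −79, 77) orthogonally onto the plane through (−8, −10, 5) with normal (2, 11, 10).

The perpendicular from R has direction n = (2, 11, 10): r = (−41, −79, 77) + t(2, 11, 10).
Substitute into the plane: n·(R + tn) = -76 gives -181 + 225t = -76, so t = 7/15.
Foot = (−41, −79, 77) + (7/15)·(2, 11, 10) = (−601/15, −1108/15, 245/3).

(-601/15, -1108/15, 245/3)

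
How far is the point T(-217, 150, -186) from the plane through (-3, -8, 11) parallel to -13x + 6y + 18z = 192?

8

Parallel planes share the normal n = (-13, 6, 18); since (-3, -8, 11) lies on the plane, its equation is -13x + 6y + 18z = 189.
n = (-13, 6, 18); n·P − 189 = 184; |n| = 23; distance = 184/23 = 8.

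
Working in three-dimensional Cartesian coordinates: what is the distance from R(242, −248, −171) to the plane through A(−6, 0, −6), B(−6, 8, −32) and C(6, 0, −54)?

4

AB = (0, 8, −26) and AC = (12, 0, −48), so a normal is n = AB × AC = (−384, −312, −96).
d = |(-384)·242 + (-312)·(-248) + (-96)·(-171) − 2880| / √(147456 + 97344 + 9216) = |-2016| / 504 = 4.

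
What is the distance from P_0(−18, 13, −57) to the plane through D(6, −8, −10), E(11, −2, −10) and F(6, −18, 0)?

14/√86

DE = (5, 6, 0) and DF = (0, −10, 10), so a normal is n = DE × DF = (60, −50, −50).
d = |60·(-18) + (-50)·13 + (-50)·(-57) − 1260| / √(3600 + 2500 + 2500) = |-140| / (10√86) = 7√86/43.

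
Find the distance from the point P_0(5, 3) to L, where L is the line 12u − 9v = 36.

The normal to the line is n = (12, −9) with |n| = 15.
|n·P_0 − 36| = |33 − 36| = 3, so the distance is 3/15 = 1/5.

1/5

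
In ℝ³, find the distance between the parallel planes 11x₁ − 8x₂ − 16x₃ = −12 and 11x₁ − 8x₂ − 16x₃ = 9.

1

With common normal n = (11, −8, −16) (|n| = 21), the distance is |(-12) − 9|/|n| = 21/21 = 1.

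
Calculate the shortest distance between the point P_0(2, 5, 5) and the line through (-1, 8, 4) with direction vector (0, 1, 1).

Direction vector d = (0, 1, 1).
AP = (3, -3, 1), and AP × d = (-4, -3, 3).
|AP × d|² = 34 and |d|² = 2, so the distance is √(34/2) = √17.

√17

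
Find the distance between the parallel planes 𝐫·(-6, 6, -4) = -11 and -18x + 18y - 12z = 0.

Divide the second equation by 3 to match normals: -6x + 6y - 4z = 0.
With common normal n = (-6, 6, -4) (|n| = 2√22), the distance is |(-11) − 0|/|n| = 11/(2√22).

11/(2√22)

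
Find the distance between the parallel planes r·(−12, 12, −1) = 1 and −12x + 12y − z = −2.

3/17

With common normal n = (−12, 12, −1) (|n| = 17), the distance is |1 − (-2)|/|n| = 3/17.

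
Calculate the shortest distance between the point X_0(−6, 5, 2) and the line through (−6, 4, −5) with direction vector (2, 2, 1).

√41

Direction vector d = (2, 2, 1).
AP = (0, 1, 7); AP·d = 9, |AP|² = 50, |d|² = 9.
distance² = |AP|² − (AP·d)²/|d|² = 50 − 81/9 = 41, so the distance is √41.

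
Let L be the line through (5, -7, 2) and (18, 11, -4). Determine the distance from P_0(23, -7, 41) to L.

A direction vector is d = (13, 18, -6).
AP = (18, 0, 39), and AP × d = (-702, 615, 324).
|AP × d|² = 976005 and |d|² = 529, so the distance is √(976005/529) = √1845 = 3√205.

3√205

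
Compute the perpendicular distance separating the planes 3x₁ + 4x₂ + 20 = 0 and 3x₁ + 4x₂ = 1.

With common normal n = (3, 4, 0) (|n| = 5), the distance is |(-20) − 1|/|n| = 21/5.

21/5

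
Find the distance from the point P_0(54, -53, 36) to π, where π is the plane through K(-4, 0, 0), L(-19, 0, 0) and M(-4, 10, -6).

KL = (-15, 0, 0) and KM = (0, 10, -6), so a normal is n = KL × KM = (0, -90, -150).
n = (0, -90, -150); n·P − 0 = -630; |n| = 30√34; distance = 630/(30√34) = 21√34/34.

21/√34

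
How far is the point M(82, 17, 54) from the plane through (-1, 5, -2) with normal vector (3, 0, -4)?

The plane has equation n·(r − (-1, 5, -2)) = 0, i.e. n·r = 5.
Then n·(82, 17, 54) - 5 = 25.
|n| = √(9 + 0 + 16) = 5, so the distance is |25|/5 = 5.

5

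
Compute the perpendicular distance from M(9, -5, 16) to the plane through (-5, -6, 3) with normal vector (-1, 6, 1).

The plane has equation n·(r − (-5, -6, 3)) = 0, i.e. n·r = -28.
n = (-1, 6, 1); n·P − (-28) = 5; |n| = √38; distance = 5/√38.

5√38/38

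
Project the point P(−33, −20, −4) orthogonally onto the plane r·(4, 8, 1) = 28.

The perpendicular from P has direction n = (4, 8, 1): r = (−33, −20, −4) + t(4, 8, 1).
Substitute into the plane: n·(P + tn) = 28 gives -296 + 81t = 28, so t = 4.
Foot = (−33, −20, −4) + 4·(4, 8, 1) = (−17, 12, 0).

(-17, 12, 0)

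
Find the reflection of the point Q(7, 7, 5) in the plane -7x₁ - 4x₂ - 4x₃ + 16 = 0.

(-7, -1, -3)

With n = (-7, -4, -4), the signed offset is (n·Q − (-16))/|n|² = -81/81 = -1.
Q' = Q − 2t·n = (7, 7, 5) − (-2)·(-7, -4, -4) = (-7, -1, -3).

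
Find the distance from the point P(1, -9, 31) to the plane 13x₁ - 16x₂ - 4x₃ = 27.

d = |13·1 + (-16)·(-9) + (-4)·31 − 27| / √(169 + 256 + 16) = |6| / 21 = 2/7.

2/7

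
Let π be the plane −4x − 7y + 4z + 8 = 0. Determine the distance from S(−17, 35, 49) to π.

3

Normal vector n = (−4, −7, 4), and n·(−17, 35, 49) − (−8) = 27.
|n| = √(16 + 49 + 16) = 9, so the distance is |27|/9 = 3.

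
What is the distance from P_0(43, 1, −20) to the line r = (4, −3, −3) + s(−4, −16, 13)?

√1385

Direction vector d = (−4, −16, 13).
AP = (39, 4, −17), and AP × d = (−220, −439, −608).
|AP × d|² = 610785 and |d|² = 441, so the distance is √(610785/441) = √1385.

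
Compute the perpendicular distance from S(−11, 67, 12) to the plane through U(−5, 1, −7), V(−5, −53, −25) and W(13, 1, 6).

UV = (0, −54, −18) and UW = (18, 0, 13), so a normal is n = UV × UW = (−702, −324, 972).
Then n·(−11, 67, 12) − (−3618) = 1296.
|n| = √(492804 + 104976 + 944784) = 1242, so the distance is |1296|/1242 = 24/23.

24/23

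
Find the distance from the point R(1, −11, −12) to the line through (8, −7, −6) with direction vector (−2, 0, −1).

√21

Direction vector d = (−2, 0, −1).
AP = (−7, −4, −6); AP·d = 20, |AP|² = 101, |d|² = 5.
distance² = |AP|² − (AP·d)²/|d|² = 101 − 400/5 = 21, so the distance is √21.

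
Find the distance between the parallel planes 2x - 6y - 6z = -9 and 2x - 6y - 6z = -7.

√19/19

Both planes have normal n = (2, -6, -6), |n| = 2√19. Any point on the first plane is at distance |(-7) − (-9)|/|n| = 2/(2√19) = 1/√19 from the second.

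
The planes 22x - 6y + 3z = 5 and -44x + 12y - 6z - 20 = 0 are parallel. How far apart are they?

Divide the second equation by -2 to match normals: 22x - 6y + 3z = -10.
With common normal n = (22, -6, 3) (|n| = 23), the distance is |5 − (-10)|/|n| = 15/23.

15/23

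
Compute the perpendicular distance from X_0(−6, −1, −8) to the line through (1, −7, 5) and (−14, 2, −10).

A direction vector is d = (−15, 9, −15).
AP = (−7, 6, −13); AP·d = 354, |AP|² = 254, |d|² = 531.
distance² = |AP|² − (AP·d)²/|d|² = 254 − 125316/531 = 18, so the distance is 3√2.

3√2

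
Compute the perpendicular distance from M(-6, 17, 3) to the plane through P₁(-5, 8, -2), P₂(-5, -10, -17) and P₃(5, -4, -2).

9√97/97

P₁P₂ = (0, -18, -15) and P₁P₃ = (10, -12, 0), so a normal is n = P₁P₂ × P₁P₃ = (-180, -150, 180).
n = (-180, -150, 180); n·P − (-660) = -270; |n| = 30√97; distance = 270/(30√97) = 9/√97.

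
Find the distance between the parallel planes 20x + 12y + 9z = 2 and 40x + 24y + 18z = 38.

Divide the second equation by 2 to match normals: 20x + 12y + 9z = 19.
Both planes have normal n = (20, 12, 9), |n| = 25. Any point on the first plane is at distance |19 − 2|/|n| = 17/25 from the second.

17/25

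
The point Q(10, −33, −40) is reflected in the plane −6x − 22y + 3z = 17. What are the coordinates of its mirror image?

(22, 11, -46)

With n = (−6, −22, 3), the signed offset is (n·Q − 17)/|n|² = 529/529 = 1.
Q' = Q − 2t·n = (10, −33, −40) − 2·(−6, −22, 3) = (22, 11, −46).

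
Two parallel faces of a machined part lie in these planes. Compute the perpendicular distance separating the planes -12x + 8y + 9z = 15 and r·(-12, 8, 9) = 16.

With common normal n = (-12, 8, 9) (|n| = 17), the distance is |15 − 16|/|n| = 1/17.

1/17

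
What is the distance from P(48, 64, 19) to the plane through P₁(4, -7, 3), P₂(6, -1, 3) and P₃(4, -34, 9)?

2

P₁P₂ = (2, 6, 0) and P₁P₃ = (0, -27, 6), so a normal is n = P₁P₂ × P₁P₃ = (36, -12, -54).
Then n·(48, 64, 19) - 66 = -132.
|n| = √(1296 + 144 + 2916) = 66, so the distance is |-132|/66 = 2.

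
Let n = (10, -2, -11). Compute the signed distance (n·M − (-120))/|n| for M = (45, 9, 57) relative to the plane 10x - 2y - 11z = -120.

-5

n·M − (-120) = -75.
|n| = 15, so the signed distance is -75/15 = -5.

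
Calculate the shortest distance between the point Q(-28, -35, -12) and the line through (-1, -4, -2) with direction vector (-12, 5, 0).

Direction vector d = (-12, 5, 0).
AP = (-27, -31, -10); AP·d = 169, |AP|² = 1790, |d|² = 169.
distance² = |AP|² − (AP·d)²/|d|² = 1790 − 28561/169 = 1621, so the distance is √1621.

√1621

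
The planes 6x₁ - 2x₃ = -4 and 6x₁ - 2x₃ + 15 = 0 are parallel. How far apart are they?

Both planes have normal n = (6, 0, -2), |n| = 2√10. Any point on the first plane is at distance |(-15) − (-4)|/|n| = 11/(2√10) from the second.

11/(2√10)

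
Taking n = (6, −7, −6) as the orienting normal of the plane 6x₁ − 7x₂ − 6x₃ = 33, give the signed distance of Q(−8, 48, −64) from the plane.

-3

n·Q − 33 = -33.
|n| = 11, so the signed distance is -33/11 = -3.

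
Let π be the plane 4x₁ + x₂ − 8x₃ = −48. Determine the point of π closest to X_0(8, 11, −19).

(-4, 8, 5)

The perpendicular from X_0 has direction n = (4, 1, −8): r = (8, 11, −19) + μ(4, 1, −8).
Substitute into the plane: n·(X_0 + μn) = -48 gives 195 + 81μ = -48, so μ = -3.
Foot = (8, 11, −19) + (-3)·(4, 1, −8) = (−4, 8, 5).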